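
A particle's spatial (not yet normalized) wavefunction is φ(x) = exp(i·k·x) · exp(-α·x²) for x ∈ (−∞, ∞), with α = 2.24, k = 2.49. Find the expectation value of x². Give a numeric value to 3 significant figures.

0.112

⟨x²⟩ = ∫ x²·|φ|² dx / ∫|φ|² dx (integrals over the domain).
Gaussian moments: ∫x^(2j)·e^(−2αx²) dx = (2j−1)!!/(4α)^j · √(π/(2α)), odd powers integrate to 0; here √(π/(2α)) = 0.83741.
State is unnormalized: ∫|φ|² dx = 0.83741, and ∫φ*·x²·φ dx = 0.093460, so ⟨x²⟩ = 0.093460 / 0.83741.
⟨x²⟩ = 0.11161.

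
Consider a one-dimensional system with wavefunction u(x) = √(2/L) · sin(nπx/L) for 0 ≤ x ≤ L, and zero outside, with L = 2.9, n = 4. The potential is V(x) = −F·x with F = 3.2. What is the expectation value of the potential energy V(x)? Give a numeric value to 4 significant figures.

⟨V⟩ = ∫ V(x)·|u|² dx.
With sin²θ = (1 − cos2θ)/2 on 0 ≤ x ≤ L: ∫sin²(nπx/L) dx = L/2, ∫x·sin²(nπx/L) dx = L²/4, ∫x²·sin²(nπx/L) dx = L³·(1/6 − 1/(4n²π²)); higher powers xᵏ the same way, integrating xᵏ·cos(2nπx/L) by parts.
⟨V⟩ = -4.6400.

-4.640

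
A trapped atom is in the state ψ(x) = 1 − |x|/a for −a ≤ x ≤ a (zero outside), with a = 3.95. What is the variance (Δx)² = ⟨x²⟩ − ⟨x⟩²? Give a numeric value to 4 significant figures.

Compute ⟨x⟩ and ⟨x²⟩ separately, then (Δx)² = ⟨x²⟩ − ⟨x⟩².
ψ is even, so ∫ over [−a, a] = 2∫₀ᵃ with ψ = 1 − x/a there: ∫₀ᵃ (1 − x/a)² dx = a/3, ∫₀ᵃ x²(1 − x/a)² dx = a³/30, ∫₀ᵃ x⁴(1 − x/a)² dx = a⁵/105.
Normalization: ∫|ψ|² dx = 2.6333.
⟨x⟩ = 0.0000 and ⟨x²⟩ = 1.5603.
(Δx)² = 1.5603 − (0.0000)² = 1.5603.

1.560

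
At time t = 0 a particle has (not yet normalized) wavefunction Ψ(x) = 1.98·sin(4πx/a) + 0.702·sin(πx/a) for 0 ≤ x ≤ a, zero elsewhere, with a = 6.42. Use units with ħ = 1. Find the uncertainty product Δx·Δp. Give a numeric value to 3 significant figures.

Δx = √(⟨x²⟩−⟨x⟩²), Δp = √(⟨p²⟩−⟨p⟩²).
On 0 ≤ x ≤ a (j ≠ l): ∫sin²(jπx/a) dx = a/2, ∫sin(jπx/a)·sin(lπx/a) dx = 0; diagonal moments ∫x·sin²(jπx/a) dx = a²/4, ∫x²·sin²(jπx/a) dx = a³·(1/6 − 1/(4j²π²)); cross terms ∫x·sin(jπx/a)·sin(lπx/a) dx = 0 for j + l even and −4jla²/(π²(j² − l²)²) for j + l odd, ∫x²·sin(jπx/a)·sin(lπx/a) dx = (−1)^(j+l)·4jla³/(π²(j² − l²)²); higher powers the same way via product-to-sum and parts. d²/dx² sin(jπx/a) = −(jπ/a)²·sin(jπx/a); on 0 ≤ x ≤ a, ∫sin²(jπx/a) dx = a/2 and ∫sin(jπx/a)·sin(lπx/a) dx = 0 for j ≠ l, so only diagonal terms survive in ∫|Ψ|² and ∫Ψ·Ψ″; ∫Ψ·Ψ′ dx = [Ψ²/2] between the walls = 0.
Normalization: ∫|Ψ|² dx = 14.166.
⟨x⟩ = 3.1517, ⟨x²⟩ = 13.016 ⇒ Δx = 1.7556.
⟨p⟩ = 0.0000, ⟨p²⟩ = 3.4302 ⇒ Δp = 1.8521.
Δx·Δp = 3.2516.

3.25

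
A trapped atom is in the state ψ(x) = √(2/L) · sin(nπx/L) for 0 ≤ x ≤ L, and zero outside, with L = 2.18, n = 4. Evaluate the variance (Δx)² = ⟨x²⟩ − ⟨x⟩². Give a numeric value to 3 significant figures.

Compute ⟨x⟩ and ⟨x²⟩ separately, then (Δx)² = ⟨x²⟩ − ⟨x⟩².
With sin²θ = (1 − cos2θ)/2 on 0 ≤ x ≤ L: ∫sin²(nπx/L) dx = L/2, ∫x·sin²(nπx/L) dx = L²/4, ∫x²·sin²(nπx/L) dx = L³·(1/6 − 1/(4n²π²)); higher powers xᵏ the same way, integrating xᵏ·cos(2nπx/L) by parts.
⟨x⟩ = 1.0900 and ⟨x²⟩ = 1.5691.
(Δx)² = 1.5691 − (1.0900)² = 0.38099.

0.381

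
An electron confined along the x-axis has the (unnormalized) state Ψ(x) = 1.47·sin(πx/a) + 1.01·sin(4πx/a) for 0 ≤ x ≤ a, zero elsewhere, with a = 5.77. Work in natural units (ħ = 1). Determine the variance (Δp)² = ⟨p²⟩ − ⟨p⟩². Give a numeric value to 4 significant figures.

1.722

Compute ⟨p⟩ and ⟨p²⟩ separately; (Δp)² = ⟨p²⟩ − ⟨p⟩².
d²/dx² sin(jπx/a) = −(jπ/a)²·sin(jπx/a); on 0 ≤ x ≤ a, ∫sin²(jπx/a) dx = a/2 and ∫sin(jπx/a)·sin(lπx/a) dx = 0 for j ≠ l, so only diagonal terms survive in ∫|Ψ|² and ∫Ψ·Ψ″; ∫Ψ·Ψ′ dx = [Ψ²/2] between the walls = 0.
Normalization: ∫|Ψ|² dx = 9.1772.
⟨p⟩ = 0.0000 and ⟨p²⟩ = 1.7224.
(Δp)² = 1.7224 − (0.0000)² = 1.7224.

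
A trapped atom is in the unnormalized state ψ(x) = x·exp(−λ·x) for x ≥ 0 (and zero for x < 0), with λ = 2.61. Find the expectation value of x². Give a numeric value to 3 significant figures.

⟨x²⟩ = ∫ x²·|ψ|² dx / ∫|ψ|² dx (integrals over the domain).
Every integrand reduces to terms xʲ·e^(−2λx) on [0, ∞); use ∫₀^∞ xʲ·e^(−2λx) dx = j!/(2λ)^(j+1).
State is unnormalized: ∫|ψ|² dx = 0.014061, and ∫ψ*·x²·ψ dx = 0.0061924, so ⟨x²⟩ = 0.0061924 / 0.014061.
⟨x²⟩ = 0.44039.

0.440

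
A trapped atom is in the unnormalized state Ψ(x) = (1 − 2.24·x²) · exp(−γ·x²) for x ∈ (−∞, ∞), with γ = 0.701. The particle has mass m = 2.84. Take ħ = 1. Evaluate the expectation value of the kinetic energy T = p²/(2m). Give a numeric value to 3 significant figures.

0.662

T = −(ħ²/2m) d²/dx², so ⟨T⟩ = −(ħ²/2m) ∫ Ψ*·Ψ'' dx / ∫|Ψ|² dx; with m = 2.84.
Expand each integrand as polynomial × e^(−2γx²) and use ∫x^(2j)·e^(−2γx²) dx = (2j−1)!!/(4γ)^j · √(π/(2γ)), odd powers → 0; here √(π/(2γ)) = 1.4969. Differentiate with the product rule, d/dx e^(−γx²) = −2γx·e^(−γx²).
State is unnormalized: ∫|Ψ|² dx = 1.9712, and ∫Ψ*·(−ħ²/2m · Ψ'') dx = 1.3052, so ⟨T⟩ = 1.3052 / 1.9712.
⟨T⟩ = 0.66215.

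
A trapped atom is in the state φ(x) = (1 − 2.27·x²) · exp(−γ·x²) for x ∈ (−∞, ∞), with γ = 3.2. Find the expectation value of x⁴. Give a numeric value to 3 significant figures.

⟨x⁴⟩ = ∫ x⁴·|φ|² dx / ∫|φ|² dx (integrals over the domain).
Expand each integrand as polynomial × e^(−2γx²) and use ∫x^(2j)·e^(−2γx²) dx = (2j−1)!!/(4γ)^j · √(π/(2γ)), odd powers → 0; here √(π/(2γ)) = 0.70062.
State is unnormalized: ∫|φ|² dx = 0.51823, and ∫φ*·x⁴·φ dx = 0.0041994, so ⟨x⁴⟩ = 0.0041994 / 0.51823.
⟨x⁴⟩ = 0.0081034.

0.00810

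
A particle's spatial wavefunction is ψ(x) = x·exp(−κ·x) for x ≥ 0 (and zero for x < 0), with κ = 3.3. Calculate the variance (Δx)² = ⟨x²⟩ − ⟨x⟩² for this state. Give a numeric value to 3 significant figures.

Compute ⟨x⟩ and ⟨x²⟩ separately, then (Δx)² = ⟨x²⟩ − ⟨x⟩².
Every integrand reduces to terms xʲ·e^(−2κx) on [0, ∞); use ∫₀^∞ xʲ·e^(−2κx) dx = j!/(2κ)^(j+1).
Normalization: ∫|ψ|² dx = 0.0069566.
⟨x⟩ = 0.45455 and ⟨x²⟩ = 0.27548.
(Δx)² = 0.27548 − (0.45455)² = 0.068871.

0.0689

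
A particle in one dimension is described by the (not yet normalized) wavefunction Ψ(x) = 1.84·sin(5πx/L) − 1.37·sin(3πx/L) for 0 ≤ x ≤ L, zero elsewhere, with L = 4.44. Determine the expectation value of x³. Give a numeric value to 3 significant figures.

15.5

⟨x³⟩ = ∫ x³·|Ψ|² dx / ∫|Ψ|² dx (integrals over the domain).
On 0 ≤ x ≤ L (j ≠ l): ∫sin²(jπx/L) dx = L/2, ∫sin(jπx/L)·sin(lπx/L) dx = 0; diagonal moments ∫x·sin²(jπx/L) dx = L²/4, ∫x²·sin²(jπx/L) dx = L³·(1/6 − 1/(4j²π²)); cross terms ∫x·sin(jπx/L)·sin(lπx/L) dx = 0 for j + l even and −4jlL²/(π²(j² − l²)²) for j + l odd, ∫x²·sin(jπx/L)·sin(lπx/L) dx = (−1)^(j+l)·4jlL³/(π²(j² − l²)²); higher powers the same way via product-to-sum and parts.
State is unnormalized: ∫|Ψ|² dx = 11.683, and ∫Ψ*·x³·Ψ dx = 180.77, so ⟨x³⟩ = 180.77 / 11.683.
⟨x³⟩ = 15.473.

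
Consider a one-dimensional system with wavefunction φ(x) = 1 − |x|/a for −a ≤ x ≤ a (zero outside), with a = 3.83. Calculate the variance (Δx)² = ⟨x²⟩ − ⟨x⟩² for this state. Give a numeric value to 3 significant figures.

1.47

Compute ⟨x⟩ and ⟨x²⟩ separately, then (Δx)² = ⟨x²⟩ − ⟨x⟩².
φ is even, so ∫ over [−a, a] = 2∫₀ᵃ with φ = 1 − x/a there: ∫₀ᵃ (1 − x/a)² dx = a/3, ∫₀ᵃ x²(1 − x/a)² dx = a³/30, ∫₀ᵃ x⁴(1 − x/a)² dx = a⁵/105.
Normalization: ∫|φ|² dx = 2.5533.
⟨x⟩ = 0.0000 and ⟨x²⟩ = 1.4669.
(Δx)² = 1.4669 − (0.0000)² = 1.4669.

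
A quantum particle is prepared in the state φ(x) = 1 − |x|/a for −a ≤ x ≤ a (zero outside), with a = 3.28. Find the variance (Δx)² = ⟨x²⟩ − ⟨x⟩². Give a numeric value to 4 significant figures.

Compute ⟨x⟩ and ⟨x²⟩ separately, then (Δx)² = ⟨x²⟩ − ⟨x⟩².
φ is even, so ∫ over [−a, a] = 2∫₀ᵃ with φ = 1 − x/a there: ∫₀ᵃ (1 − x/a)² dx = a/3, ∫₀ᵃ x²(1 − x/a)² dx = a³/30, ∫₀ᵃ x⁴(1 − x/a)² dx = a⁵/105.
Normalization: ∫|φ|² dx = 2.1867.
⟨x⟩ = 0.0000 and ⟨x²⟩ = 1.0758.
(Δx)² = 1.0758 − (0.0000)² = 1.0758.

1.076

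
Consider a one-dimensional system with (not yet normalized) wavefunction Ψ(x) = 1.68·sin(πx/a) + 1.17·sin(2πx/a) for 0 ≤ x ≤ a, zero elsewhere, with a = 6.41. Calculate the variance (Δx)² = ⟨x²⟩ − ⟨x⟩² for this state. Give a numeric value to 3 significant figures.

0.680

Compute ⟨x⟩ and ⟨x²⟩ separately, then (Δx)² = ⟨x²⟩ − ⟨x⟩².
On 0 ≤ x ≤ a (j ≠ l): ∫sin²(jπx/a) dx = a/2, ∫sin(jπx/a)·sin(lπx/a) dx = 0; diagonal moments ∫x·sin²(jπx/a) dx = a²/4, ∫x²·sin²(jπx/a) dx = a³·(1/6 − 1/(4j²π²)); cross terms ∫x·sin(jπx/a)·sin(lπx/a) dx = 0 for j + l even and −4jla²/(π²(j² − l²)²) for j + l odd, ∫x²·sin(jπx/a)·sin(lπx/a) dx = (−1)^(j+l)·4jla³/(π²(j² − l²)²); higher powers the same way via product-to-sum and parts.
Normalization: ∫|Ψ|² dx = 13.433.
⟨x⟩ = 2.1220 and ⟨x²⟩ = 5.1826.
(Δx)² = 5.1826 − (2.1220)² = 0.67954.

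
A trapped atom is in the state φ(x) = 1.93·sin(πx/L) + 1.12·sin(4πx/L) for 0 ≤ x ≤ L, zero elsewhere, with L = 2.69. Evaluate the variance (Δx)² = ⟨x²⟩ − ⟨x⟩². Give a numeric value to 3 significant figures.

0.322

Compute ⟨x⟩ and ⟨x²⟩ separately, then (Δx)² = ⟨x²⟩ − ⟨x⟩².
On 0 ≤ x ≤ L (j ≠ l): ∫sin²(jπx/L) dx = L/2, ∫sin(jπx/L)·sin(lπx/L) dx = 0; diagonal moments ∫x·sin²(jπx/L) dx = L²/4, ∫x²·sin²(jπx/L) dx = L³·(1/6 − 1/(4j²π²)); cross terms ∫x·sin(jπx/L)·sin(lπx/L) dx = 0 for j + l even and −4jlL²/(π²(j² − l²)²) for j + l odd, ∫x²·sin(jπx/L)·sin(lπx/L) dx = (−1)^(j+l)·4jlL³/(π²(j² − l²)²); higher powers the same way via product-to-sum and parts.
Normalization: ∫|φ|² dx = 6.6972.
⟨x⟩ = 1.3113 and ⟨x²⟩ = 2.0415.
(Δx)² = 2.0415 − (1.3113)² = 0.32187.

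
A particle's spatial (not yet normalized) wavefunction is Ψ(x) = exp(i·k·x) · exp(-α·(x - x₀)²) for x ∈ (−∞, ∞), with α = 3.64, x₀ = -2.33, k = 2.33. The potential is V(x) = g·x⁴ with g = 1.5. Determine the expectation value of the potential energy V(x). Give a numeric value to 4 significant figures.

⟨V⟩ = ∫ V(x)·|Ψ|² dx / ∫|Ψ|² dx.
Gaussian moments (u = x − x₀): ∫u^(2j)·e^(−2αu²) du = (2j−1)!!/(4α)^j · √(π/(2α)), odd powers integrate to 0; here √(π/(2α)) = 0.65692.
State is unnormalized: ∫|Ψ|² dx = 0.65692, and ∫Ψ*·V(x)·Ψ dx = 31.260, so ⟨V⟩ = 31.260 / 0.65692.
⟨V⟩ = 47.586.

47.59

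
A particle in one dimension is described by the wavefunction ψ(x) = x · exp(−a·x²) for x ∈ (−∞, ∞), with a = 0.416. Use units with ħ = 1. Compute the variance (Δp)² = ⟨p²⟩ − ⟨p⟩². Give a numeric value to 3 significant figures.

1.25

Compute ⟨p⟩ and ⟨p²⟩ separately; (Δp)² = ⟨p²⟩ − ⟨p⟩².
Expand each integrand as polynomial × e^(−2ax²) and use ∫x^(2j)·e^(−2ax²) dx = (2j−1)!!/(4a)^j · √(π/(2a)), odd powers → 0; here √(π/(2a)) = 1.9432. Differentiate with the product rule, d/dx e^(−ax²) = −2ax·e^(−ax²).
Normalization: ∫|ψ|² dx = 1.1678.
⟨p⟩ = 0.0000 and ⟨p²⟩ = 1.2480.
(Δp)² = 1.2480 − (0.0000)² = 1.2480.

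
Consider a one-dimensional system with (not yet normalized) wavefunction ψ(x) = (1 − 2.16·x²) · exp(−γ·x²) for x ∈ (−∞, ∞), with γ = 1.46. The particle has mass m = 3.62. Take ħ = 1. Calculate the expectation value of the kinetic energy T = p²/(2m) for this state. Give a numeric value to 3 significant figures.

T = −(ħ²/2m) d²/dx², so ⟨T⟩ = −(ħ²/2m) ∫ ψ*·ψ'' dx / ∫|ψ|² dx; with m = 3.62.
Expand each integrand as polynomial × e^(−2γx²) and use ∫x^(2j)·e^(−2γx²) dx = (2j−1)!!/(4γ)^j · √(π/(2γ)), odd powers → 0; here √(π/(2γ)) = 1.0373. Differentiate with the product rule, d/dx e^(−γx²) = −2γx·e^(−γx²).
State is unnormalized: ∫|ψ|² dx = 0.69565, and ∫ψ*·(−ħ²/2m · ψ'') dx = 0.56420, so ⟨T⟩ = 0.56420 / 0.69565.
⟨T⟩ = 0.81103.

0.811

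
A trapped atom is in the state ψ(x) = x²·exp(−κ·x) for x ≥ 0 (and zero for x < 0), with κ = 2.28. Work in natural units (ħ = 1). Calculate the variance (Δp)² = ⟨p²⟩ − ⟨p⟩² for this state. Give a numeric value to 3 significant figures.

Compute ⟨p⟩ and ⟨p²⟩ separately; (Δp)² = ⟨p²⟩ − ⟨p⟩².
Differentiate x²·exp(−κ·x) with the product rule; every integrand then reduces to terms xʲ·e^(−2κx) on [0, ∞), with ∫₀^∞ xʲ·e^(−2κx) dx = j!/(2κ)^(j+1).
Normalization: ∫|ψ|² dx = 0.012173.
⟨p⟩ = 0.0000 and ⟨p²⟩ = 1.7328.
(Δp)² = 1.7328 − (0.0000)² = 1.7328.

1.73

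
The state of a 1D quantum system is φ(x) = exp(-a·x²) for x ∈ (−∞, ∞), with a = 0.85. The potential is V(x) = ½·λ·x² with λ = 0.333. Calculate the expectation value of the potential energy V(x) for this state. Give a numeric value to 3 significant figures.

⟨V⟩ = ∫ V(x)·|φ|² dx / ∫|φ|² dx.
Gaussian moments: ∫x^(2j)·e^(−2ax²) dx = (2j−1)!!/(4a)^j · √(π/(2a)), odd powers integrate to 0; here √(π/(2a)) = 1.3594.
State is unnormalized: ∫|φ|² dx = 1.3594, and ∫φ*·V(x)·φ dx = 0.066571, so ⟨V⟩ = 0.066571 / 1.3594.
⟨V⟩ = 0.048971.

0.0490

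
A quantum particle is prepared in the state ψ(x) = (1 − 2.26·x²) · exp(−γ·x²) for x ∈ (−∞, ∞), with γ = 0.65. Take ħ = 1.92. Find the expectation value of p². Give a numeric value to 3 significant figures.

12.6

p² ψ = −ħ² d²ψ/dx²; ⟨p²⟩ = −ħ² ∫ ψ*·ψ'' dx / ∫|ψ|² dx.
Expand each integrand as polynomial × e^(−2γx²) and use ∫x^(2j)·e^(−2γx²) dx = (2j−1)!!/(4γ)^j · √(π/(2γ)), odd powers → 0; here √(π/(2γ)) = 1.5545. Differentiate with the product rule, d/dx e^(−γx²) = −2γx·e^(−γx²).
State is unnormalized: ∫|ψ|² dx = 2.3757, and ∫ψ*·(−ħ² ψ'') dx = 29.902, so ⟨p²⟩ = 29.902 / 2.3757.
⟨p²⟩ = 12.586.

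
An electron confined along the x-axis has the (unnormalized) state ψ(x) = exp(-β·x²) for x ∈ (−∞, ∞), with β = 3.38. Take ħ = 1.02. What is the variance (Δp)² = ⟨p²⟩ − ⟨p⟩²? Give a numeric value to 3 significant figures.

Compute ⟨p⟩ and ⟨p²⟩ separately; (Δp)² = ⟨p²⟩ − ⟨p⟩².
Gaussian moments: ∫x^(2j)·e^(−2βx²) dx = (2j−1)!!/(4β)^j · √(π/(2β)), odd powers integrate to 0; here √(π/(2β)) = 0.68171. Derivatives: d/dx e^(−βx²) = −2βx·e^(−βx²), d²/dx² e^(−βx²) = (4β²x² − 2β)·e^(−βx²).
Normalization: ∫|ψ|² dx = 0.68171.
⟨p⟩ = 0.0000 and ⟨p²⟩ = 3.5166.
(Δp)² = 3.5166 − (0.0000)² = 3.5166.

3.52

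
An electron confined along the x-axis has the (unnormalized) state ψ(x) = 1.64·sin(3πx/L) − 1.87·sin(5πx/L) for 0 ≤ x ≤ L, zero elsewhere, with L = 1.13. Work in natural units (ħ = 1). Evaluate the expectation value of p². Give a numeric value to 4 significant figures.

p² ψ = −ħ² d²ψ/dx²; ⟨p²⟩ = −ħ² ∫ ψ*·ψ'' dx / ∫|ψ|² dx.
d²/dx² sin(jπx/L) = −(jπ/L)²·sin(jπx/L); on 0 ≤ x ≤ L, ∫sin²(jπx/L) dx = L/2 and ∫sin(jπx/L)·sin(lπx/L) dx = 0 for j ≠ l, so only diagonal terms survive in ∫|ψ|² and ∫ψ·ψ″; ∫ψ·ψ′ dx = [ψ²/2] between the walls = 0.
State is unnormalized: ∫|ψ|² dx = 3.4954, and ∫ψ*·(−ħ² ψ'') dx = 487.49, so ⟨p²⟩ = 487.49 / 3.4954.
⟨p²⟩ = 139.47.

139.5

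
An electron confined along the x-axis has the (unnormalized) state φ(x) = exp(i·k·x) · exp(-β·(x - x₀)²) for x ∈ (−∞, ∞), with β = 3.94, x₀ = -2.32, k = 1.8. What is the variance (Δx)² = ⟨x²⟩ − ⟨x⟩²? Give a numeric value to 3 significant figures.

0.0635

Compute ⟨x⟩ and ⟨x²⟩ separately, then (Δx)² = ⟨x²⟩ − ⟨x⟩².
Gaussian moments (u = x − x₀): ∫u^(2j)·e^(−2βu²) du = (2j−1)!!/(4β)^j · √(π/(2β)), odd powers integrate to 0; here √(π/(2β)) = 0.63141.
Normalization: ∫|φ|² dx = 0.63141.
⟨x⟩ = -2.3200 and ⟨x²⟩ = 5.4459.
(Δx)² = 5.4459 − (-2.3200)² = 0.063452.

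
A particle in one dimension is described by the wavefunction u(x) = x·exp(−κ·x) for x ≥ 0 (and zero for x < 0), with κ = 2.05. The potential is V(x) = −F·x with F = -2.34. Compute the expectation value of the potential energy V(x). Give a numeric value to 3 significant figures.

⟨V⟩ = ∫ V(x)·|u|² dx / ∫|u|² dx.
Every integrand reduces to terms xʲ·e^(−2κx) on [0, ∞); use ∫₀^∞ xʲ·e^(−2κx) dx = j!/(2κ)^(j+1).
State is unnormalized: ∫|u|² dx = 0.029019, and ∫u*·V(x)·u dx = 0.049686, so ⟨V⟩ = 0.049686 / 0.029019.
⟨V⟩ = 1.7122.

1.71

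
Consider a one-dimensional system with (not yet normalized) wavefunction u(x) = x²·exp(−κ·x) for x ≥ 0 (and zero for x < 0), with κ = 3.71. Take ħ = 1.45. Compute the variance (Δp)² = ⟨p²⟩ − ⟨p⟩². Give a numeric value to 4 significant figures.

9.646

Compute ⟨p⟩ and ⟨p²⟩ separately; (Δp)² = ⟨p²⟩ − ⟨p⟩².
Differentiate x²·exp(−κ·x) with the product rule; every integrand then reduces to terms xʲ·e^(−2κx) on [0, ∞), with ∫₀^∞ xʲ·e^(−2κx) dx = j!/(2κ)^(j+1).
Normalization: ∫|u|² dx = 0.0010671.
⟨p⟩ = 0.0000 and ⟨p²⟩ = 9.6463.
(Δp)² = 9.6463 − (0.0000)² = 9.6463.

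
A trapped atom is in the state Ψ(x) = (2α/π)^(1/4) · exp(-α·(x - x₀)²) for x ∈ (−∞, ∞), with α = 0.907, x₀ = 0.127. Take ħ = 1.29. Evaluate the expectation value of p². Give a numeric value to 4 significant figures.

p² Ψ = −ħ² d²Ψ/dx²; ⟨p²⟩ = −ħ² ∫ Ψ*·Ψ'' dx.
Gaussian moments (u = x − x₀): ∫u^(2j)·e^(−2αu²) du = (2j−1)!!/(4α)^j · √(π/(2α)), odd powers integrate to 0; here √(π/(2α)) = 1.3160. Derivatives: d/dx e^(−αu²) = −2αu·e^(−αu²), d²/dx² e^(−αu²) = (4α²u² − 2α)·e^(−αu²).
⟨p²⟩ = 1.5093.

1.509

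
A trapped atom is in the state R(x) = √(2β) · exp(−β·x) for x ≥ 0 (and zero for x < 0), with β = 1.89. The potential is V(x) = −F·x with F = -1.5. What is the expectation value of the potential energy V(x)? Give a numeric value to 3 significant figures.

0.397

⟨V⟩ = ∫ V(x)·|R|² dx.
Every integrand reduces to terms xʲ·e^(−2βx) on [0, ∞); use ∫₀^∞ xʲ·e^(−2βx) dx = j!/(2β)^(j+1).
⟨V⟩ = 0.39683.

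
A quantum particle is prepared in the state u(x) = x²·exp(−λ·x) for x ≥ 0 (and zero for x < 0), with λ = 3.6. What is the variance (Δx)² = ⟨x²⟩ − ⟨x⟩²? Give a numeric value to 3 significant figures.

Compute ⟨x⟩ and ⟨x²⟩ separately, then (Δx)² = ⟨x²⟩ − ⟨x⟩².
Every integrand reduces to terms xʲ·e^(−2λx) on [0, ∞); use ∫₀^∞ xʲ·e^(−2λx) dx = j!/(2λ)^(j+1).
Normalization: ∫|u|² dx = 0.0012404.
⟨x⟩ = 0.69444 and ⟨x²⟩ = 0.57870.
(Δx)² = 0.57870 − (0.69444)² = 0.096451.

0.0965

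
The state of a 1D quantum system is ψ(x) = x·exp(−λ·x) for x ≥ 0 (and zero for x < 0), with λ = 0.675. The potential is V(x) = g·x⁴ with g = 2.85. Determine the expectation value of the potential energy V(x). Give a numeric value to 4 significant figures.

308.9

⟨V⟩ = ∫ V(x)·|ψ|² dx / ∫|ψ|² dx.
Every integrand reduces to terms xʲ·e^(−2λx) on [0, ∞); use ∫₀^∞ xʲ·e^(−2λx) dx = j!/(2λ)^(j+1).
State is unnormalized: ∫|ψ|² dx = 0.81288, and ∫ψ*·V(x)·ψ dx = 251.10, so ⟨V⟩ = 251.10 / 0.81288.
⟨V⟩ = 308.90.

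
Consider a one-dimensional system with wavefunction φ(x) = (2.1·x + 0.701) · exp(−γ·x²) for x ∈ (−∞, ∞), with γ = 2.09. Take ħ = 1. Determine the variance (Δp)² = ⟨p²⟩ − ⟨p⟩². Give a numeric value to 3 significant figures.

4.25

Compute ⟨p⟩ and ⟨p²⟩ separately; (Δp)² = ⟨p²⟩ − ⟨p⟩².
Expand each integrand as polynomial × e^(−2γx²) and use ∫x^(2j)·e^(−2γx²) dx = (2j−1)!!/(4γ)^j · √(π/(2γ)), odd powers → 0; here √(π/(2γ)) = 0.86694. Differentiate with the product rule, d/dx e^(−γx²) = −2γx·e^(−γx²).
Normalization: ∫|φ|² dx = 0.88333.
⟨p⟩ = 0.0000 and ⟨p²⟩ = 4.2541.
(Δp)² = 4.2541 − (0.0000)² = 4.2541.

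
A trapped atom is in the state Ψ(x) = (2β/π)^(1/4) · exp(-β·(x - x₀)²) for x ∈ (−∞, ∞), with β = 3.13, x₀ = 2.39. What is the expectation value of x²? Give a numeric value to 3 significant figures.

⟨x²⟩ = ∫ x²·|Ψ|² dx (integrals over the domain).
Gaussian moments (u = x − x₀): ∫u^(2j)·e^(−2βu²) du = (2j−1)!!/(4β)^j · √(π/(2β)), odd powers integrate to 0; here √(π/(2β)) = 0.70842.
⟨x²⟩ = 5.7920.

5.79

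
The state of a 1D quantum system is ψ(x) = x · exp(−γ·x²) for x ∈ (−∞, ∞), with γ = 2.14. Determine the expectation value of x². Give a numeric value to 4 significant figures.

⟨x²⟩ = ∫ x²·|ψ|² dx / ∫|ψ|² dx (integrals over the domain).
Expand each integrand as polynomial × e^(−2γx²) and use ∫x^(2j)·e^(−2γx²) dx = (2j−1)!!/(4γ)^j · √(π/(2γ)), odd powers → 0; here √(π/(2γ)) = 0.85675.
State is unnormalized: ∫|ψ|² dx = 0.10009, and ∫ψ*·x²·ψ dx = 0.035077, so ⟨x²⟩ = 0.035077 / 0.10009.
⟨x²⟩ = 0.35047.

0.3505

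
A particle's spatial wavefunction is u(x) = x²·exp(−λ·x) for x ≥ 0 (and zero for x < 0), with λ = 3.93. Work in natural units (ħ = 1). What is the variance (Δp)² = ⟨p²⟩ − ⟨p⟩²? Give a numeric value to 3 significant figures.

Compute ⟨p⟩ and ⟨p²⟩ separately; (Δp)² = ⟨p²⟩ − ⟨p⟩².
Differentiate x²·exp(−λ·x) with the product rule; every integrand then reduces to terms xʲ·e^(−2λx) on [0, ∞), with ∫₀^∞ xʲ·e^(−2λx) dx = j!/(2λ)^(j+1).
Normalization: ∫|u|² dx = 0.00080002.
⟨p⟩ = 0.0000 and ⟨p²⟩ = 5.1483.
(Δp)² = 5.1483 − (0.0000)² = 5.1483.

5.15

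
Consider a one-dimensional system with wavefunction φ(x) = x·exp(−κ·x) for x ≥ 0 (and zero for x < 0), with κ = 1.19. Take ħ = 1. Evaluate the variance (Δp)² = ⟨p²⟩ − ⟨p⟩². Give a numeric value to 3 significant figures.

1.42

Compute ⟨p⟩ and ⟨p²⟩ separately; (Δp)² = ⟨p²⟩ − ⟨p⟩².
Differentiate x·exp(−κ·x) with the product rule; every integrand then reduces to terms xʲ·e^(−2κx) on [0, ∞), with ∫₀^∞ xʲ·e^(−2κx) dx = j!/(2κ)^(j+1).
Normalization: ∫|φ|² dx = 0.14835.
⟨p⟩ = 0.0000 and ⟨p²⟩ = 1.4161.
(Δp)² = 1.4161 − (0.0000)² = 1.4161.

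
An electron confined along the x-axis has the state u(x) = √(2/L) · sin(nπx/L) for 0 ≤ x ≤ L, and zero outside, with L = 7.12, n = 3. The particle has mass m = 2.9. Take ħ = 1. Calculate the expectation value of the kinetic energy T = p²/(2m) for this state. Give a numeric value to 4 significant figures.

T = −(ħ²/2m) d²/dx², so ⟨T⟩ = −(ħ²/2m) ∫ u*·u'' dx; with m = 2.9.
d/dx sin(nπx/L) = (nπ/L)·cos(nπx/L) and d²/dx² sin(nπx/L) = −(nπ/L)²·sin(nπx/L); on 0 ≤ x ≤ L, ∫sin²(nπx/L) dx = L/2 and ∫sin(nπx/L)·cos(nπx/L) dx = 0.
⟨T⟩ = 0.30210.

0.3021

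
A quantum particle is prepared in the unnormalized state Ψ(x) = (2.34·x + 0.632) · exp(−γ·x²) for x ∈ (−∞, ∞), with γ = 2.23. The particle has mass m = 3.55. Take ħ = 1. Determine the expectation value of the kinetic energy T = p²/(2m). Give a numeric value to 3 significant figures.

T = −(ħ²/2m) d²/dx², so ⟨T⟩ = −(ħ²/2m) ∫ Ψ*·Ψ'' dx / ∫|Ψ|² dx; with m = 3.55.
Expand each integrand as polynomial × e^(−2γx²) and use ∫x^(2j)·e^(−2γx²) dx = (2j−1)!!/(4γ)^j · √(π/(2γ)), odd powers → 0; here √(π/(2γ)) = 0.83928. Differentiate with the product rule, d/dx e^(−γx²) = −2γx·e^(−γx²).
State is unnormalized: ∫|Ψ|² dx = 0.85043, and ∫Ψ*·(−ħ²/2m · Ψ'') dx = 0.59074, so ⟨T⟩ = 0.59074 / 0.85043.
⟨T⟩ = 0.69464.

0.695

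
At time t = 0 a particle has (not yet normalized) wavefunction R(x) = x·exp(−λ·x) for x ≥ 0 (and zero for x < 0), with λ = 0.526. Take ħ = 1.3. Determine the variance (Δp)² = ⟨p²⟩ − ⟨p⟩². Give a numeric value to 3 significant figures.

Compute ⟨p⟩ and ⟨p²⟩ separately; (Δp)² = ⟨p²⟩ − ⟨p⟩².
Differentiate x·exp(−λ·x) with the product rule; every integrand then reduces to terms xʲ·e^(−2λx) on [0, ∞), with ∫₀^∞ xʲ·e^(−2λx) dx = j!/(2λ)^(j+1).
Normalization: ∫|R|² dx = 1.7178.
⟨p⟩ = 0.0000 and ⟨p²⟩ = 0.46758.
(Δp)² = 0.46758 − (0.0000)² = 0.46758.

0.468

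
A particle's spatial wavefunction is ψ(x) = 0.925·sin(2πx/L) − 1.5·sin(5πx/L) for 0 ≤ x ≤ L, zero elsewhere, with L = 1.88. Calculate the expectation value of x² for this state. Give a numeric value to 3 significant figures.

1.22

⟨x²⟩ = ∫ x²·|ψ|² dx / ∫|ψ|² dx (integrals over the domain).
On 0 ≤ x ≤ L (j ≠ l): ∫sin²(jπx/L) dx = L/2, ∫sin(jπx/L)·sin(lπx/L) dx = 0; diagonal moments ∫x·sin²(jπx/L) dx = L²/4, ∫x²·sin²(jπx/L) dx = L³·(1/6 − 1/(4j²π²)); cross terms ∫x·sin(jπx/L)·sin(lπx/L) dx = 0 for j + l even and −4jlL²/(π²(j² − l²)²) for j + l odd, ∫x²·sin(jπx/L)·sin(lπx/L) dx = (−1)^(j+l)·4jlL³/(π²(j² − l²)²); higher powers the same way via product-to-sum and parts.
State is unnormalized: ∫|ψ|² dx = 2.9193, and ∫ψ*·x²·ψ dx = 3.5576, so ⟨x²⟩ = 3.5576 / 2.9193.
⟨x²⟩ = 1.2187.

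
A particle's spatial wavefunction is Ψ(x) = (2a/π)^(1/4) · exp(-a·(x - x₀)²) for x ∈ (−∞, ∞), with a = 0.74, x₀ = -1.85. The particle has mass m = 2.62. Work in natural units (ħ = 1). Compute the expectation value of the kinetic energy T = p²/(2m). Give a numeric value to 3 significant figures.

0.141

T = −(ħ²/2m) d²/dx², so ⟨T⟩ = −(ħ²/2m) ∫ Ψ*·Ψ'' dx; with m = 2.62.
Gaussian moments (u = x − x₀): ∫u^(2j)·e^(−2au²) du = (2j−1)!!/(4a)^j · √(π/(2a)), odd powers integrate to 0; here √(π/(2a)) = 1.4569. Derivatives: d/dx e^(−au²) = −2au·e^(−au²), d²/dx² e^(−au²) = (4a²u² − 2a)·e^(−au²).
⟨T⟩ = 0.14122.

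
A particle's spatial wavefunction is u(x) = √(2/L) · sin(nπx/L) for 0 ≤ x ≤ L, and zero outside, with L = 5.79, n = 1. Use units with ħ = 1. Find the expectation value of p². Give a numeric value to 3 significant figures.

0.294

p² u = −ħ² d²u/dx²; ⟨p²⟩ = −ħ² ∫ u*·u'' dx.
d/dx sin(nπx/L) = (nπ/L)·cos(nπx/L) and d²/dx² sin(nπx/L) = −(nπ/L)²·sin(nπx/L); on 0 ≤ x ≤ L, ∫sin²(nπx/L) dx = L/2 and ∫sin(nπx/L)·cos(nπx/L) dx = 0.
⟨p²⟩ = 0.29440.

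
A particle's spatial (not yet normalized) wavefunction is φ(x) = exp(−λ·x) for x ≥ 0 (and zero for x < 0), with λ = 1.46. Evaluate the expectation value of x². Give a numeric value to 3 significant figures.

0.235

⟨x²⟩ = ∫ x²·|φ|² dx / ∫|φ|² dx (integrals over the domain).
Every integrand reduces to terms xʲ·e^(−2λx) on [0, ∞); use ∫₀^∞ xʲ·e^(−2λx) dx = j!/(2λ)^(j+1).
State is unnormalized: ∫|φ|² dx = 0.34247, and ∫φ*·x²·φ dx = 0.080331, so ⟨x²⟩ = 0.080331 / 0.34247.
⟨x²⟩ = 0.23457.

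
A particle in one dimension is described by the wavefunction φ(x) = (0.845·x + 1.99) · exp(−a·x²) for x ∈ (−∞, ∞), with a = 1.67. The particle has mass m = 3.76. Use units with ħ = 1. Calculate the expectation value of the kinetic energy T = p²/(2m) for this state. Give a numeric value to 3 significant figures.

0.234

T = −(ħ²/2m) d²/dx², so ⟨T⟩ = −(ħ²/2m) ∫ φ*·φ'' dx / ∫|φ|² dx; with m = 3.76.
Expand each integrand as polynomial × e^(−2ax²) and use ∫x^(2j)·e^(−2ax²) dx = (2j−1)!!/(4a)^j · √(π/(2a)), odd powers → 0; here √(π/(2a)) = 0.96984. Differentiate with the product rule, d/dx e^(−ax²) = −2ax·e^(−ax²).
State is unnormalized: ∫|φ|² dx = 3.9443, and ∫φ*·(−ħ²/2m · φ'') dx = 0.92198, so ⟨T⟩ = 0.92198 / 3.9443.
⟨T⟩ = 0.23375.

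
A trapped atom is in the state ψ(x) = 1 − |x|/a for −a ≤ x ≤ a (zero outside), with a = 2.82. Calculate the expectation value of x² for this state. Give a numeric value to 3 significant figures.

⟨x²⟩ = ∫ x²·|ψ|² dx / ∫|ψ|² dx (integrals over the domain).
ψ is even, so ∫ over [−a, a] = 2∫₀ᵃ with ψ = 1 − x/a there: ∫₀ᵃ (1 − x/a)² dx = a/3, ∫₀ᵃ x²(1 − x/a)² dx = a³/30, ∫₀ᵃ x⁴(1 − x/a)² dx = a⁵/105.
State is unnormalized: ∫|ψ|² dx = 1.8800, and ∫ψ*·x²·ψ dx = 1.4951, so ⟨x²⟩ = 1.4951 / 1.8800.
⟨x²⟩ = 0.79524.

0.795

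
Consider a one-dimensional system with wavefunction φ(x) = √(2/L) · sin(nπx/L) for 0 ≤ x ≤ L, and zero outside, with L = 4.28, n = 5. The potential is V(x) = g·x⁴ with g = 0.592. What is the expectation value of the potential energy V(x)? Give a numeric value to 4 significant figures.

38.93

⟨V⟩ = ∫ V(x)·|φ|² dx.
With sin²θ = (1 − cos2θ)/2 on 0 ≤ x ≤ L: ∫sin²(nπx/L) dx = L/2, ∫x·sin²(nπx/L) dx = L²/4, ∫x²·sin²(nπx/L) dx = L³·(1/6 − 1/(4n²π²)); higher powers xᵏ the same way, integrating xᵏ·cos(2nπx/L) by parts.
⟨V⟩ = 38.931.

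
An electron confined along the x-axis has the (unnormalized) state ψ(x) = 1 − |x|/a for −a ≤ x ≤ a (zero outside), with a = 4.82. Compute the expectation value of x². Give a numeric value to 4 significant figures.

2.323

⟨x²⟩ = ∫ x²·|ψ|² dx / ∫|ψ|² dx (integrals over the domain).
ψ is even, so ∫ over [−a, a] = 2∫₀ᵃ with ψ = 1 − x/a there: ∫₀ᵃ (1 − x/a)² dx = a/3, ∫₀ᵃ x²(1 − x/a)² dx = a³/30, ∫₀ᵃ x⁴(1 − x/a)² dx = a⁵/105.
State is unnormalized: ∫|ψ|² dx = 3.2133, and ∫ψ*·x²·ψ dx = 7.4653, so ⟨x²⟩ = 7.4653 / 3.2133.
⟨x²⟩ = 2.3232.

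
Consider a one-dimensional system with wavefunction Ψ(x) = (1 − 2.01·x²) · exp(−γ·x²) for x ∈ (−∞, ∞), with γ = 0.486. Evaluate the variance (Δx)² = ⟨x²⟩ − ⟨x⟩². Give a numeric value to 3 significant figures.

Compute ⟨x⟩ and ⟨x²⟩ separately, then (Δx)² = ⟨x²⟩ − ⟨x⟩².
Expand each integrand as polynomial × e^(−2γx²) and use ∫x^(2j)·e^(−2γx²) dx = (2j−1)!!/(4γ)^j · √(π/(2γ)), odd powers → 0; here √(π/(2γ)) = 1.7978.
Normalization: ∫|Ψ|² dx = 3.8460.
⟨x⟩ = 0.0000 and ⟨x²⟩ = 2.6047.
(Δx)² = 2.6047 − (0.0000)² = 2.6047.

2.60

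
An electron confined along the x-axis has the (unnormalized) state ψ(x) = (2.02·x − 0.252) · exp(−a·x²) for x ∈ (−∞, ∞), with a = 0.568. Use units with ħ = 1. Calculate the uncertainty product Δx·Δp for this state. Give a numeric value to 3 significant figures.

Δx = √(⟨x²⟩−⟨x⟩²), Δp = √(⟨p²⟩−⟨p⟩²).
Expand each integrand as polynomial × e^(−2ax²) and use ∫x^(2j)·e^(−2ax²) dx = (2j−1)!!/(4a)^j · √(π/(2a)), odd powers → 0; here √(π/(2a)) = 1.6630. Differentiate with the product rule, d/dx e^(−ax²) = −2ax·e^(−ax²).
Normalization: ∫|ψ|² dx = 3.0922.
⟨x⟩ = -0.24098, ⟨x²⟩ = 1.2904 ⇒ Δx = 1.1101.
⟨p⟩ = 0.0000, ⟨p²⟩ = 1.6652 ⇒ Δp = 1.2904.
Δx·Δp = 1.4325.

1.43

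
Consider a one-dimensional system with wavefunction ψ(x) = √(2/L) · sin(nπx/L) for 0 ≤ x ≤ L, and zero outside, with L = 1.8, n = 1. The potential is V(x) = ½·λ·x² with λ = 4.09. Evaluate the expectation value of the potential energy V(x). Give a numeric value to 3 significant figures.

⟨V⟩ = ∫ V(x)·|ψ|² dx.
With sin²θ = (1 − cos2θ)/2 on 0 ≤ x ≤ L: ∫sin²(nπx/L) dx = L/2, ∫x·sin²(nπx/L) dx = L²/4, ∫x²·sin²(nπx/L) dx = L³·(1/6 − 1/(4n²π²)); higher powers xᵏ the same way, integrating xᵏ·cos(2nπx/L) by parts.
⟨V⟩ = 1.8729.

1.87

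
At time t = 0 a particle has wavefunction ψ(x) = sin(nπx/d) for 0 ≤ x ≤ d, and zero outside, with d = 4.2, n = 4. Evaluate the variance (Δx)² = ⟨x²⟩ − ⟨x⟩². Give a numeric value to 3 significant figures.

1.41

Compute ⟨x⟩ and ⟨x²⟩ separately, then (Δx)² = ⟨x²⟩ − ⟨x⟩².
With sin²θ = (1 − cos2θ)/2 on 0 ≤ x ≤ d: ∫sin²(nπx/d) dx = d/2, ∫x·sin²(nπx/d) dx = d²/4, ∫x²·sin²(nπx/d) dx = d³·(1/6 − 1/(4n²π²)); higher powers xᵏ the same way, integrating xᵏ·cos(2nπx/d) by parts.
Normalization: ∫|ψ|² dx = 2.1000.
⟨x⟩ = 2.1000 and ⟨x²⟩ = 5.8241.
(Δx)² = 5.8241 − (2.1000)² = 1.4141.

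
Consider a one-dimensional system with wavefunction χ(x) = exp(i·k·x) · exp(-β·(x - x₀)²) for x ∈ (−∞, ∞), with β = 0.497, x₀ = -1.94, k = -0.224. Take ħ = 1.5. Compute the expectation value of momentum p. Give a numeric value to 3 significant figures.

p χ = −iħ dχ/dx; then ⟨p⟩ = ∫ χ*·(pχ) dx / ∫|χ|² dx.
Gaussian moments (u = x − x₀): ∫u^(2j)·e^(−2βu²) du = (2j−1)!!/(4β)^j · √(π/(2β)), odd powers integrate to 0; here √(π/(2β)) = 1.7778. Derivatives: χ′ = (ik − 2βu)·χ, χ″ = ((ik − 2βu)² − 2β)·χ; the odd-in-u pieces drop out.
State is unnormalized: ∫|χ|² dx = 1.7778, and ∫χ*·(−iħ χ') dx = -0.59734, so ⟨p⟩ = -0.59734 / 1.7778.
⟨p⟩ = -0.33600.

-0.336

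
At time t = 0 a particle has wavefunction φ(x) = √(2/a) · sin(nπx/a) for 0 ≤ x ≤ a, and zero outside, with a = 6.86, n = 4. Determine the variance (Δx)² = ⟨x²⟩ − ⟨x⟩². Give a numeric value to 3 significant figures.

Compute ⟨x⟩ and ⟨x²⟩ separately, then (Δx)² = ⟨x²⟩ − ⟨x⟩².
With sin²θ = (1 − cos2θ)/2 on 0 ≤ x ≤ a: ∫sin²(nπx/a) dx = a/2, ∫x·sin²(nπx/a) dx = a²/4, ∫x²·sin²(nπx/a) dx = a³·(1/6 − 1/(4n²π²)); higher powers xᵏ the same way, integrating xᵏ·cos(2nπx/a) by parts.
⟨x⟩ = 3.4300 and ⟨x²⟩ = 15.538.
(Δx)² = 15.538 − (3.4300)² = 3.7726.

3.77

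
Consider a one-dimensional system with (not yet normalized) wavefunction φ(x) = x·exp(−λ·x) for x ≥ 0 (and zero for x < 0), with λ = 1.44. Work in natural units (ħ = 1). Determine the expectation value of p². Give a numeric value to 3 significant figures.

p² φ = −ħ² d²φ/dx²; ⟨p²⟩ = −ħ² ∫ φ*·φ'' dx / ∫|φ|² dx.
Differentiate x·exp(−λ·x) with the product rule; every integrand then reduces to terms xʲ·e^(−2λx) on [0, ∞), with ∫₀^∞ xʲ·e^(−2λx) dx = j!/(2λ)^(j+1).
State is unnormalized: ∫|φ|² dx = 0.083724, and ∫φ*·(−ħ² φ'') dx = 0.17361, so ⟨p²⟩ = 0.17361 / 0.083724.
⟨p²⟩ = 2.0736.

2.07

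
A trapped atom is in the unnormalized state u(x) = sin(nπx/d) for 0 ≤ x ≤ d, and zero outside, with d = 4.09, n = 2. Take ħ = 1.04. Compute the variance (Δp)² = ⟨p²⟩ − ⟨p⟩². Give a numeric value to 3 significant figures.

2.55

Compute ⟨p⟩ and ⟨p²⟩ separately; (Δp)² = ⟨p²⟩ − ⟨p⟩².
d/dx sin(nπx/d) = (nπ/d)·cos(nπx/d) and d²/dx² sin(nπx/d) = −(nπ/d)²·sin(nπx/d); on 0 ≤ x ≤ d, ∫sin²(nπx/d) dx = d/2 and ∫sin(nπx/d)·cos(nπx/d) dx = 0.
Normalization: ∫|u|² dx = 2.0450.
⟨p⟩ = 0.0000 and ⟨p²⟩ = 2.5526.
(Δp)² = 2.5526 − (0.0000)² = 2.5526.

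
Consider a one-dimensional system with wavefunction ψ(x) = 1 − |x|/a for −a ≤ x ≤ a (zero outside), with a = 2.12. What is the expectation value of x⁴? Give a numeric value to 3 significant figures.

0.577

⟨x⁴⟩ = ∫ x⁴·|ψ|² dx / ∫|ψ|² dx (integrals over the domain).
ψ is even, so ∫ over [−a, a] = 2∫₀ᵃ with ψ = 1 − x/a there: ∫₀ᵃ (1 − x/a)² dx = a/3, ∫₀ᵃ x²(1 − x/a)² dx = a³/30, ∫₀ᵃ x⁴(1 − x/a)² dx = a⁵/105.
State is unnormalized: ∫|ψ|² dx = 1.4133, and ∫ψ*·x⁴·ψ dx = 0.81568, so ⟨x⁴⟩ = 0.81568 / 1.4133.
⟨x⁴⟩ = 0.57713.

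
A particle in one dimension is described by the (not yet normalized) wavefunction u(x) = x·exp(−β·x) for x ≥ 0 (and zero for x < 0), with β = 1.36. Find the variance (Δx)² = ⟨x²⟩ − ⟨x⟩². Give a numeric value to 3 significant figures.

Compute ⟨x⟩ and ⟨x²⟩ separately, then (Δx)² = ⟨x²⟩ − ⟨x⟩².
Every integrand reduces to terms xʲ·e^(−2βx) on [0, ∞); use ∫₀^∞ xʲ·e^(−2βx) dx = j!/(2β)^(j+1).
Normalization: ∫|u|² dx = 0.099386.
⟨x⟩ = 1.1029 and ⟨x²⟩ = 1.6220.
(Δx)² = 1.6220 − (1.1029)² = 0.40549.

0.405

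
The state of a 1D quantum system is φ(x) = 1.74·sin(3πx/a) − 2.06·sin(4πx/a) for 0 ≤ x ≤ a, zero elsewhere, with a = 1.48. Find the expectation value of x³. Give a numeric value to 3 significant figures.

1.35

⟨x³⟩ = ∫ x³·|φ|² dx / ∫|φ|² dx (integrals over the domain).
On 0 ≤ x ≤ a (j ≠ l): ∫sin²(jπx/a) dx = a/2, ∫sin(jπx/a)·sin(lπx/a) dx = 0; diagonal moments ∫x·sin²(jπx/a) dx = a²/4, ∫x²·sin²(jπx/a) dx = a³·(1/6 − 1/(4j²π²)); cross terms ∫x·sin(jπx/a)·sin(lπx/a) dx = 0 for j + l even and −4jla²/(π²(j² − l²)²) for j + l odd, ∫x²·sin(jπx/a)·sin(lπx/a) dx = (−1)^(j+l)·4jla³/(π²(j² − l²)²); higher powers the same way via product-to-sum and parts.
State is unnormalized: ∫|φ|² dx = 5.3807, and ∫φ*·x³·φ dx = 7.2541, so ⟨x³⟩ = 7.2541 / 5.3807.
⟨x³⟩ = 1.3482.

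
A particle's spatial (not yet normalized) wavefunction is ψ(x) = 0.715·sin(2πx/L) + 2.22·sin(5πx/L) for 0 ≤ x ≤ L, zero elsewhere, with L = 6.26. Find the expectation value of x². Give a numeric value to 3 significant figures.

12.5

⟨x²⟩ = ∫ x²·|ψ|² dx / ∫|ψ|² dx (integrals over the domain).
On 0 ≤ x ≤ L (j ≠ l): ∫sin²(jπx/L) dx = L/2, ∫sin(jπx/L)·sin(lπx/L) dx = 0; diagonal moments ∫x·sin²(jπx/L) dx = L²/4, ∫x²·sin²(jπx/L) dx = L³·(1/6 − 1/(4j²π²)); cross terms ∫x·sin(jπx/L)·sin(lπx/L) dx = 0 for j + l even and −4jlL²/(π²(j² − l²)²) for j + l odd, ∫x²·sin(jπx/L)·sin(lπx/L) dx = (−1)^(j+l)·4jlL³/(π²(j² − l²)²); higher powers the same way via product-to-sum and parts.
State is unnormalized: ∫|ψ|² dx = 17.026, and ∫ψ*·x²·ψ dx = 213.23, so ⟨x²⟩ = 213.23 / 17.026.
⟨x²⟩ = 12.524.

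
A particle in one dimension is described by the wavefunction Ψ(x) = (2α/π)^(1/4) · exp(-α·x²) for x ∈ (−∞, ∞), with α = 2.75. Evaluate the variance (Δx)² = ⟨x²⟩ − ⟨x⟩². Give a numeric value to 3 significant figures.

Compute ⟨x⟩ and ⟨x²⟩ separately, then (Δx)² = ⟨x²⟩ − ⟨x⟩².
Gaussian moments: ∫x^(2j)·e^(−2αx²) dx = (2j−1)!!/(4α)^j · √(π/(2α)), odd powers integrate to 0; here √(π/(2α)) = 0.75578.
⟨x⟩ = 0.0000 and ⟨x²⟩ = 0.090909.
(Δx)² = 0.090909 − (0.0000)² = 0.090909.

0.0909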